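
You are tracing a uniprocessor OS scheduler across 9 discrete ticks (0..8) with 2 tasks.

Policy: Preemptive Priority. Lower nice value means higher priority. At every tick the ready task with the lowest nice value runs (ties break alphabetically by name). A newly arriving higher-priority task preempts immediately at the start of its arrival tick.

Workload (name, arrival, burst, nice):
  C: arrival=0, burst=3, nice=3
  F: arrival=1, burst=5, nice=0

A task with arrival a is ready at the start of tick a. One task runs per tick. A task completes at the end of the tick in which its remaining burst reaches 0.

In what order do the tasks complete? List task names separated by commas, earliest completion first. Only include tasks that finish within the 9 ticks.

completion order = F, C

t=0: ready={C} → run C
t=1: ready={C,F} → run F
t=2: ready={C,F} → run F
t=3: ready={C,F} → run F
t=4: ready={C,F} → run F
t=5: ready={C,F} → run F
t=6: ready={C} → run C
t=7: ready={C} → run C
t=8: (idle)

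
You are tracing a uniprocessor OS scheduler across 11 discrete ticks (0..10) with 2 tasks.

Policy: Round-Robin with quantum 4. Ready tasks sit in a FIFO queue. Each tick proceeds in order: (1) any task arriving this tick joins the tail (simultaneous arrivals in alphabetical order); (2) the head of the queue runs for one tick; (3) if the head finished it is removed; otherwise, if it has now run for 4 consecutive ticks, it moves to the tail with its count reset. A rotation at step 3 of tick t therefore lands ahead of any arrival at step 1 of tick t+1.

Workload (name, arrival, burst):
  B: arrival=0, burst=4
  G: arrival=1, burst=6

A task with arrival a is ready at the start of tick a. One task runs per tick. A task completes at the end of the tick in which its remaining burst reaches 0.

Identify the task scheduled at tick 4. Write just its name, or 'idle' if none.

t=0: queue=[B] q_used=0 → run B
t=1: queue=[B,G] q_used=1 → run B
t=2: queue=[B,G] q_used=2 → run B
t=3: queue=[B,G] q_used=3 → run B
t=4: queue=[G] q_used=0 → run G
t=5: queue=[G] q_used=1 → run G
t=6: queue=[G] q_used=2 → run G
t=7: queue=[G] q_used=3 → run G
t=8: queue=[G] q_used=0 → run G
t=9: queue=[G] q_used=1 → run G
t=10: (idle)

running at tick 4 = G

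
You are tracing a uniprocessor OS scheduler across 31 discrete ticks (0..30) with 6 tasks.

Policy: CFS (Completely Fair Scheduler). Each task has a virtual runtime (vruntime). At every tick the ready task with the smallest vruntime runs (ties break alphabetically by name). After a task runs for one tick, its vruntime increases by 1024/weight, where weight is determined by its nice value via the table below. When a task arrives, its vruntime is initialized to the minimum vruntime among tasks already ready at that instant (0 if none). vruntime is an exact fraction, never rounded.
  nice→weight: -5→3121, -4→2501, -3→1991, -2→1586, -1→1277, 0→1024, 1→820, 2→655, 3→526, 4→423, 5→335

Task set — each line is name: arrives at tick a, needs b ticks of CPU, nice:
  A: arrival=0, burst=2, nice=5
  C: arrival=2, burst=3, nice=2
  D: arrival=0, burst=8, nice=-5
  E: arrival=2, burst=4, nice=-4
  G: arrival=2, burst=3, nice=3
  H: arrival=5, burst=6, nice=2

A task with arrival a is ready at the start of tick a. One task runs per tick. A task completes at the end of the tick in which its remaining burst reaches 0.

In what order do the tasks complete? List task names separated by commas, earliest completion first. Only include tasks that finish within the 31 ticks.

t=0: vr[A=0 D=0] → run A
t=1: vr[A=1024/335 D=0] → run D
t=2: vr[A=1024/335 C=1024/3121 D=1024/3121 E=1024/3121 G=1024/3121] → run C
t=3: vr[A=1024/335 C=3866624/2044255 D=1024/3121 E=1024/3121 G=1024/3121] → run D
t=4: vr[A=1024/335 C=3866624/2044255 D=2048/3121 E=1024/3121 G=1024/3121] → run E
t=5: vr[A=1024/335 C=3866624/2044255 D=2048/3121 E=5756928/7805621 G=1024/3121 H=1024/3121] → run G
t=6: vr[A=1024/335 C=3866624/2044255 D=2048/3121 E=5756928/7805621 G=1867264/820823 H=1024/3121] → run H
t=7: vr[A=1024/335 C=3866624/2044255 D=2048/3121 E=5756928/7805621 G=1867264/820823 H=3866624/2044255] → run D
t=8: vr[A=1024/335 C=3866624/2044255 D=3072/3121 E=5756928/7805621 G=1867264/820823 H=3866624/2044255] → run E
t=9: vr[A=1024/335 C=3866624/2044255 D=3072/3121 E=8952832/7805621 G=1867264/820823 H=3866624/2044255] → run D
t=10: vr[A=1024/335 C=3866624/2044255 D=4096/3121 E=8952832/7805621 G=1867264/820823 H=3866624/2044255] → run E
t=11: vr[A=1024/335 C=3866624/2044255 D=4096/3121 E=12148736/7805621 G=1867264/820823 H=3866624/2044255] → run D
t=12: vr[A=1024/335 C=3866624/2044255 D=5120/3121 E=12148736/7805621 G=1867264/820823 H=3866624/2044255] → run E
t=13: vr[A=1024/335 C=3866624/2044255 D=5120/3121 G=1867264/820823 H=3866624/2044255] → run D
t=14: vr[A=1024/335 C=3866624/2044255 D=6144/3121 G=1867264/820823 H=3866624/2044255] → run C
t=15: vr[A=1024/335 C=7062528/2044255 D=6144/3121 G=1867264/820823 H=3866624/2044255] → run H
t=16: vr[A=1024/335 C=7062528/2044255 D=6144/3121 G=1867264/820823 H=7062528/2044255] → run D
t=17: vr[A=1024/335 C=7062528/2044255 D=7168/3121 G=1867264/820823 H=7062528/2044255] → run G
t=18: vr[A=1024/335 C=7062528/2044255 D=7168/3121 G=3465216/820823 H=7062528/2044255] → run D
t=19: vr[A=1024/335 C=7062528/2044255 G=3465216/820823 H=7062528/2044255] → run A
t=20: vr[C=7062528/2044255 G=3465216/820823 H=7062528/2044255] → run C
t=21: vr[G=3465216/820823 H=7062528/2044255] → run H
t=22: vr[G=3465216/820823 H=10258432/2044255] → run G
t=23: vr[H=10258432/2044255] → run H
t=24: vr[H=13454336/2044255] → run H
t=25: vr[H=3330048/408851] → run H
t=26: (idle)
t=27: (idle)
t=28: (idle)
t=29: (idle)
t=30: (idle)

completion order = E, D, A, C, G, H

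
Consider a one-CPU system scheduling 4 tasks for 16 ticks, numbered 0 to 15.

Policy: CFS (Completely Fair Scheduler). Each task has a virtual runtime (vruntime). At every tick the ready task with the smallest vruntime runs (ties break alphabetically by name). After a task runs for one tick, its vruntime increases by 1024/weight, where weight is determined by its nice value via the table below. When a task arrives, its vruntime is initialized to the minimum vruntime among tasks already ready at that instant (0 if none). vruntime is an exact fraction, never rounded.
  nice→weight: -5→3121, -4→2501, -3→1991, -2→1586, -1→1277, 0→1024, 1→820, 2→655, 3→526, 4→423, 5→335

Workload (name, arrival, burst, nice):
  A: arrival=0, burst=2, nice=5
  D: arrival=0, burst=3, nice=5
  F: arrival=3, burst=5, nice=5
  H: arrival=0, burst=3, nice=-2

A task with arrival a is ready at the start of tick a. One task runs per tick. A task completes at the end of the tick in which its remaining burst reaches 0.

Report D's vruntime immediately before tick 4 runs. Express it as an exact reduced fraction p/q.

t=0: vr[A=0 D=0 H=0] → run A
t=1: vr[A=1024/335 D=0 H=0] → run D
t=2: vr[A=1024/335 D=1024/335 H=0] → run H
t=3: vr[A=1024/335 D=1024/335 F=512/793 H=512/793] → run F
t=4: vr[A=1024/335 D=1024/335 F=983552/265655 H=512/793] → run H
t=5: vr[A=1024/335 D=1024/335 F=983552/265655 H=1024/793] → run H
t=6: vr[A=1024/335 D=1024/335 F=983552/265655] → run A
t=7: vr[D=1024/335 F=983552/265655] → run D
t=8: vr[D=2048/335 F=983552/265655] → run F
t=9: vr[D=2048/335 F=1795584/265655] → run D
t=10: vr[F=1795584/265655] → run F
t=11: vr[F=2607616/265655] → run F
t=12: vr[F=3419648/265655] → run F
t=13: (idle)
t=14: (idle)
t=15: (idle)

vruntime(D, start of tick 4) = 1024/335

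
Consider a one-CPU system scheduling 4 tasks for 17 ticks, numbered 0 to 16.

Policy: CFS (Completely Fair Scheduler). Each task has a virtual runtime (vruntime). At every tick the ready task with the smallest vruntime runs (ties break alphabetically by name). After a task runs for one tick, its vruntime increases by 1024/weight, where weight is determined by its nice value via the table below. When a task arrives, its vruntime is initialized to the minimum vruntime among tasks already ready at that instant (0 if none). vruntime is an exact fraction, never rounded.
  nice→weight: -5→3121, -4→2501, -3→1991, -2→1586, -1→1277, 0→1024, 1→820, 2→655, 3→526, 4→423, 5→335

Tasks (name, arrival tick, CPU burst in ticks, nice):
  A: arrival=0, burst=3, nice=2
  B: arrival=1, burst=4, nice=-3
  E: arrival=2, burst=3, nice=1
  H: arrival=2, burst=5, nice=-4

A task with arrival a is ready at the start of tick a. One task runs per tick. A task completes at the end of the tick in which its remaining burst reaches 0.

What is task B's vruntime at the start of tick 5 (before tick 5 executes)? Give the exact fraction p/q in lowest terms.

vruntime(B, start of tick 5) = 2709504/1304105

t=0: vr[A=0] → run A
t=1: vr[A=1024/655 B=1024/655] → run A
t=2: vr[A=2048/655 B=1024/655 E=1024/655 H=1024/655] → run B
t=3: vr[A=2048/655 B=2709504/1304105 E=1024/655 H=1024/655] → run E
t=4: vr[A=2048/655 B=2709504/1304105 E=15104/5371 H=1024/655] → run H
t=5: vr[A=2048/655 B=2709504/1304105 E=15104/5371 H=3231744/1638155] → run H
t=6: vr[A=2048/655 B=2709504/1304105 E=15104/5371 H=3902464/1638155] → run B
t=7: vr[A=2048/655 B=3380224/1304105 E=15104/5371 H=3902464/1638155] → run H
t=8: vr[A=2048/655 B=3380224/1304105 E=15104/5371 H=4573184/1638155] → run B
t=9: vr[A=2048/655 B=4050944/1304105 E=15104/5371 H=4573184/1638155] → run H
t=10: vr[A=2048/655 B=4050944/1304105 E=15104/5371 H=5243904/1638155] → run E
t=11: vr[A=2048/655 B=4050944/1304105 E=109056/26855 H=5243904/1638155] → run B
t=12: vr[A=2048/655 E=109056/26855 H=5243904/1638155] → run A
t=13: vr[E=109056/26855 H=5243904/1638155] → run H
t=14: vr[E=109056/26855] → run E
t=15: (idle)
t=16: (idle)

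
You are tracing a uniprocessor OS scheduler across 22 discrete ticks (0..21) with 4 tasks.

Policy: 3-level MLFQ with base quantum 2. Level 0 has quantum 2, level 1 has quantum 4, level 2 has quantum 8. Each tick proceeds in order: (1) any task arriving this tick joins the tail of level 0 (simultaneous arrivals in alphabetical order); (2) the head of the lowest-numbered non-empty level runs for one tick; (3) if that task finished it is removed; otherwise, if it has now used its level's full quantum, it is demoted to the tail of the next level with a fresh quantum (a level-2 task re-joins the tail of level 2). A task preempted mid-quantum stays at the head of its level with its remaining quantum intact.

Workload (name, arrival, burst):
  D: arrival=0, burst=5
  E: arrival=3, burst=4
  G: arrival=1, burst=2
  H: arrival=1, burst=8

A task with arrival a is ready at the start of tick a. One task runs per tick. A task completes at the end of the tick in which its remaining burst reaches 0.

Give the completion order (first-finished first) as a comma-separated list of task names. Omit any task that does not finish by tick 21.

t=0: L0/L1/L2 = D/-/- → run D
t=1: L0/L1/L2 = DGH/-/- → run D
t=2: L0/L1/L2 = GH/D/- → run G
t=3: L0/L1/L2 = GHE/D/- → run G
t=4: L0/L1/L2 = HE/D/- → run H
t=5: L0/L1/L2 = HE/D/- → run H
t=6: L0/L1/L2 = E/DH/- → run E
t=7: L0/L1/L2 = E/DH/- → run E
t=8: L0/L1/L2 = -/DHE/- → run D
t=9: L0/L1/L2 = -/DHE/- → run D
t=10: L0/L1/L2 = -/DHE/- → run D
t=11: L0/L1/L2 = -/HE/- → run H
t=12: L0/L1/L2 = -/HE/- → run H
t=13: L0/L1/L2 = -/HE/- → run H
t=14: L0/L1/L2 = -/HE/- → run H
t=15: L0/L1/L2 = -/E/H → run E
t=16: L0/L1/L2 = -/E/H → run E
t=17: L0/L1/L2 = -/-/H → run H
t=18: L0/L1/L2 = -/-/H → run H
t=19: (idle)
t=20: (idle)
t=21: (idle)

completion order = G, D, E, H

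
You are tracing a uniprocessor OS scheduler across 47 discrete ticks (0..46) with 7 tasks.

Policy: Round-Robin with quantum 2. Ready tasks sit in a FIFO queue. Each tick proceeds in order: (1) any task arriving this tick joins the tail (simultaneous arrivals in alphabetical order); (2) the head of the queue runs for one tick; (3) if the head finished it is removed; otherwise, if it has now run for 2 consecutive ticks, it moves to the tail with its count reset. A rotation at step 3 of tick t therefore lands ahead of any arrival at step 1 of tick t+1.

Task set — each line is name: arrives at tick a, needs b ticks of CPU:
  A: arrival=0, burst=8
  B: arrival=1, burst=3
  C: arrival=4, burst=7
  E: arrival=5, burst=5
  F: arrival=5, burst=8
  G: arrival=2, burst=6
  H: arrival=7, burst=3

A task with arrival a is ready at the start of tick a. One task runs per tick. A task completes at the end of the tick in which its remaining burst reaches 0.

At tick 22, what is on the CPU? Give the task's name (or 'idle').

t=0: queue=[A] q_used=0 → run A
t=1: queue=[A,B] q_used=1 → run A
t=2: queue=[B,A,G] q_used=0 → run B
t=3: queue=[B,A,G] q_used=1 → run B
t=4: queue=[A,G,B,C] q_used=0 → run A
t=5: queue=[A,G,B,C,E,F] q_used=1 → run A
t=6: queue=[G,B,C,E,F,A] q_used=0 → run G
t=7: queue=[G,B,C,E,F,A,H] q_used=1 → run G
t=8: queue=[B,C,E,F,A,H,G] q_used=0 → run B
t=9: queue=[C,E,F,A,H,G] q_used=0 → run C
t=10: queue=[C,E,F,A,H,G] q_used=1 → run C
t=11: queue=[E,F,A,H,G,C] q_used=0 → run E
t=12: queue=[E,F,A,H,G,C] q_used=1 → run E
t=13: queue=[F,A,H,G,C,E] q_used=0 → run F
t=14: queue=[F,A,H,G,C,E] q_used=1 → run F
t=15: queue=[A,H,G,C,E,F] q_used=0 → run A
t=16: queue=[A,H,G,C,E,F] q_used=1 → run A
t=17: queue=[H,G,C,E,F,A] q_used=0 → run H
t=18: queue=[H,G,C,E,F,A] q_used=1 → run H
t=19: queue=[G,C,E,F,A,H] q_used=0 → run G
t=20: queue=[G,C,E,F,A,H] q_used=1 → run G
t=21: queue=[C,E,F,A,H,G] q_used=0 → run C
t=22: queue=[C,E,F,A,H,G] q_used=1 → run C
t=23: queue=[E,F,A,H,G,C] q_used=0 → run E
t=24: queue=[E,F,A,H,G,C] q_used=1 → run E
t=25: queue=[F,A,H,G,C,E] q_used=0 → run F
t=26: queue=[F,A,H,G,C,E] q_used=1 → run F
t=27: queue=[A,H,G,C,E,F] q_used=0 → run A
t=28: queue=[A,H,G,C,E,F] q_used=1 → run A
t=29: queue=[H,G,C,E,F] q_used=0 → run H
t=30: queue=[G,C,E,F] q_used=0 → run G
t=31: queue=[G,C,E,F] q_used=1 → run G
t=32: queue=[C,E,F] q_used=0 → run C
t=33: queue=[C,E,F] q_used=1 → run C
t=34: queue=[E,F,C] q_used=0 → run E
t=35: queue=[F,C] q_used=0 → run F
t=36: queue=[F,C] q_used=1 → run F
t=37: queue=[C,F] q_used=0 → run C
t=38: queue=[F] q_used=0 → run F
t=39: queue=[F] q_used=1 → run F
t=40: (idle)
t=41: (idle)
t=42: (idle)
t=43: (idle)
t=44: (idle)
t=45: (idle)
t=46: (idle)

running at tick 22 = C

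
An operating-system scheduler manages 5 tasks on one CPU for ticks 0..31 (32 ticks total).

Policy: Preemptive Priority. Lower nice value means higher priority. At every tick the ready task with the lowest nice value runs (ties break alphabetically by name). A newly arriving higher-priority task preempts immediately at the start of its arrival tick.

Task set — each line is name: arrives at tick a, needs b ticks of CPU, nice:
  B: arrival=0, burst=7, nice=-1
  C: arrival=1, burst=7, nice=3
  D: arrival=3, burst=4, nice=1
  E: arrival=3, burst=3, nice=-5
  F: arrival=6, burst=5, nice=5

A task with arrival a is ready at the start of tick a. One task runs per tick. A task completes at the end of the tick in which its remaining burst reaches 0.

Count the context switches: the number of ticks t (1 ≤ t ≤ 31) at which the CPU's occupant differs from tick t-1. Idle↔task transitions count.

context switches = 6

t=0: ready={B} → run B
t=1: ready={B,C} → run B
t=2: ready={B,C} → run B
t=3: ready={B,C,D,E} → run E
t=4: ready={B,C,D,E} → run E
t=5: ready={B,C,D,E} → run E
t=6: ready={B,C,D,F} → run B
t=7: ready={B,C,D,F} → run B
t=8: ready={B,C,D,F} → run B
t=9: ready={B,C,D,F} → run B
t=10: ready={C,D,F} → run D
t=11: ready={C,D,F} → run D
t=12: ready={C,D,F} → run D
t=13: ready={C,D,F} → run D
t=14: ready={C,F} → run C
t=15: ready={C,F} → run C
t=16: ready={C,F} → run C
t=17: ready={C,F} → run C
t=18: ready={C,F} → run C
t=19: ready={C,F} → run C
t=20: ready={C,F} → run C
t=21: ready={F} → run F
t=22: ready={F} → run F
t=23: ready={F} → run F
t=24: ready={F} → run F
t=25: ready={F} → run F
t=26: (idle)
t=27: (idle)
t=28: (idle)
t=29: (idle)
t=30: (idle)
t=31: (idle)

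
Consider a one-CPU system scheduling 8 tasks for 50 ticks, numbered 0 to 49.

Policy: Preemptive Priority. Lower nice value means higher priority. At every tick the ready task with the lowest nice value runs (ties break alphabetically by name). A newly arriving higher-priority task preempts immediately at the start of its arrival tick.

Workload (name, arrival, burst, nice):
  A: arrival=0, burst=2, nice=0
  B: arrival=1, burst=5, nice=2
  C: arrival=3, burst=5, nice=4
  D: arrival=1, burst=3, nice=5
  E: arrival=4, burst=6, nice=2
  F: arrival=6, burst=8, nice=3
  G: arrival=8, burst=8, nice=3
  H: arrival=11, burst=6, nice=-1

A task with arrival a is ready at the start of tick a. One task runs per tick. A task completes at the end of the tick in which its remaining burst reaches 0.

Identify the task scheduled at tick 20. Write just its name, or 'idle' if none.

running at tick 20 = F

t=0: ready={A} → run A
t=1: ready={A,B,D} → run A
t=2: ready={B,D} → run B
t=3: ready={B,C,D} → run B
t=4: ready={B,C,D,E} → run B
t=5: ready={B,C,D,E} → run B
t=6: ready={B,C,D,E,F} → run B
t=7: ready={C,D,E,F} → run E
t=8: ready={C,D,E,F,G} → run E
t=9: ready={C,D,E,F,G} → run E
t=10: ready={C,D,E,F,G} → run E
t=11: ready={C,D,E,F,G,H} → run H
t=12: ready={C,D,E,F,G,H} → run H
t=13: ready={C,D,E,F,G,H} → run H
t=14: ready={C,D,E,F,G,H} → run H
t=15: ready={C,D,E,F,G,H} → run H
t=16: ready={C,D,E,F,G,H} → run H
t=17: ready={C,D,E,F,G} → run E
t=18: ready={C,D,E,F,G} → run E
t=19: ready={C,D,F,G} → run F
t=20: ready={C,D,F,G} → run F
t=21: ready={C,D,F,G} → run F
t=22: ready={C,D,F,G} → run F
t=23: ready={C,D,F,G} → run F
t=24: ready={C,D,F,G} → run F
t=25: ready={C,D,F,G} → run F
t=26: ready={C,D,F,G} → run F
t=27: ready={C,D,G} → run G
t=28: ready={C,D,G} → run G
t=29: ready={C,D,G} → run G
t=30: ready={C,D,G} → run G
t=31: ready={C,D,G} → run G
t=32: ready={C,D,G} → run G
t=33: ready={C,D,G} → run G
t=34: ready={C,D,G} → run G
t=35: ready={C,D} → run C
t=36: ready={C,D} → run C
t=37: ready={C,D} → run C
t=38: ready={C,D} → run C
t=39: ready={C,D} → run C
t=40: ready={D} → run D
t=41: ready={D} → run D
t=42: ready={D} → run D
t=43: (idle)
t=44: (idle)
t=45: (idle)
t=46: (idle)
t=47: (idle)
t=48: (idle)
t=49: (idle)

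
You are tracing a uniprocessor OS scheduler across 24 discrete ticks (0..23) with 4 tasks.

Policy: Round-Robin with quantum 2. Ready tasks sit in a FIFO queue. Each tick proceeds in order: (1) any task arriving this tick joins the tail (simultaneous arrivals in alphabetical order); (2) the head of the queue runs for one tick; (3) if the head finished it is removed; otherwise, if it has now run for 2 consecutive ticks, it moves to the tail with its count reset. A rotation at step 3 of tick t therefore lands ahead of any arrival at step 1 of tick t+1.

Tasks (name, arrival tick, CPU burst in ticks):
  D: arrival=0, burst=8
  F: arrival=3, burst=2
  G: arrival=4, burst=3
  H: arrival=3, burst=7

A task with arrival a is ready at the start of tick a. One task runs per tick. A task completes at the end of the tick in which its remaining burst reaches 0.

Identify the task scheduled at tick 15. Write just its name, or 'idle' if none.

t=0: queue=[D] q_used=0 → run D
t=1: queue=[D] q_used=1 → run D
t=2: queue=[D] q_used=0 → run D
t=3: queue=[D,F,H] q_used=1 → run D
t=4: queue=[F,H,D,G] q_used=0 → run F
t=5: queue=[F,H,D,G] q_used=1 → run F
t=6: queue=[H,D,G] q_used=0 → run H
t=7: queue=[H,D,G] q_used=1 → run H
t=8: queue=[D,G,H] q_used=0 → run D
t=9: queue=[D,G,H] q_used=1 → run D
t=10: queue=[G,H,D] q_used=0 → run G
t=11: queue=[G,H,D] q_used=1 → run G
t=12: queue=[H,D,G] q_used=0 → run H
t=13: queue=[H,D,G] q_used=1 → run H
t=14: queue=[D,G,H] q_used=0 → run D
t=15: queue=[D,G,H] q_used=1 → run D
t=16: queue=[G,H] q_used=0 → run G
t=17: queue=[H] q_used=0 → run H
t=18: queue=[H] q_used=1 → run H
t=19: queue=[H] q_used=0 → run H
t=20: (idle)
t=21: (idle)
t=22: (idle)
t=23: (idle)

running at tick 15 = D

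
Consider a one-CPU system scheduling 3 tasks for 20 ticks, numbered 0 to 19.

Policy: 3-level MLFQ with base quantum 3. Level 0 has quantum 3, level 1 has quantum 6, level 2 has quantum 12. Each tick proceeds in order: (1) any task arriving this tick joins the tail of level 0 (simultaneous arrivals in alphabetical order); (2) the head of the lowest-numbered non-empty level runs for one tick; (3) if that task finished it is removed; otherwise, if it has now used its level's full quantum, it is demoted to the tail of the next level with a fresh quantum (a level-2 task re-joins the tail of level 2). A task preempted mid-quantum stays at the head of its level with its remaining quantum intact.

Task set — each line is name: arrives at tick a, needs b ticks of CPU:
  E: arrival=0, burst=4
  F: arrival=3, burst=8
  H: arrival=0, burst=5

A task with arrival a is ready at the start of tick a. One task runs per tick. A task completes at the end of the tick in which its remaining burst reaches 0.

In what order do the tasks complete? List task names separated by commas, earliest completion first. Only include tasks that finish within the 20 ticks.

t=0: L0/L1/L2 = EH/-/- → run E
t=1: L0/L1/L2 = EH/-/- → run E
t=2: L0/L1/L2 = EH/-/- → run E
t=3: L0/L1/L2 = HF/E/- → run H
t=4: L0/L1/L2 = HF/E/- → run H
t=5: L0/L1/L2 = HF/E/- → run H
t=6: L0/L1/L2 = F/EH/- → run F
t=7: L0/L1/L2 = F/EH/- → run F
t=8: L0/L1/L2 = F/EH/- → run F
t=9: L0/L1/L2 = -/EHF/- → run E
t=10: L0/L1/L2 = -/HF/- → run H
t=11: L0/L1/L2 = -/HF/- → run H
t=12: L0/L1/L2 = -/F/- → run F
t=13: L0/L1/L2 = -/F/- → run F
t=14: L0/L1/L2 = -/F/- → run F
t=15: L0/L1/L2 = -/F/- → run F
t=16: L0/L1/L2 = -/F/- → run F
t=17: (idle)
t=18: (idle)
t=19: (idle)

completion order = E, H, F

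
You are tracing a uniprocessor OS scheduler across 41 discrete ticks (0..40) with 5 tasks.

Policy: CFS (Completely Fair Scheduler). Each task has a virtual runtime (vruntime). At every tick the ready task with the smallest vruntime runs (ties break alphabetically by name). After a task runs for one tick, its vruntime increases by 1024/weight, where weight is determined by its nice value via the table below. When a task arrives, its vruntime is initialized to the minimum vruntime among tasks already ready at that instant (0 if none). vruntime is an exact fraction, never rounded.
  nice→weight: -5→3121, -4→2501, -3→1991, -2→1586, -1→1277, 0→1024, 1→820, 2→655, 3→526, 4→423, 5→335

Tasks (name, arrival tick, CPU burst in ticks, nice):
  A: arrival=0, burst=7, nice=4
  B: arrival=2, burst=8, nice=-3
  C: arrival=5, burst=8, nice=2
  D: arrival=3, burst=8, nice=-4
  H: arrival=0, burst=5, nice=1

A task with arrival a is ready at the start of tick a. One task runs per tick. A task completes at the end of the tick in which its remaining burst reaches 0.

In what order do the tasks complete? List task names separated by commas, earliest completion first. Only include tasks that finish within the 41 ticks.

t=0: vr[A=0 H=0] → run A
t=1: vr[A=1024/423 H=0] → run H
t=2: vr[A=1024/423 B=256/205 H=256/205] → run B
t=3: vr[A=1024/423 B=719616/408155 D=256/205 H=256/205] → run D
t=4: vr[A=1024/423 B=719616/408155 D=20736/12505 H=256/205] → run H
t=5: vr[A=1024/423 B=719616/408155 C=20736/12505 D=20736/12505 H=512/205] → run C
t=6: vr[A=1024/423 B=719616/408155 C=1055488/327631 D=20736/12505 H=512/205] → run D
t=7: vr[A=1024/423 B=719616/408155 C=1055488/327631 D=25856/12505 H=512/205] → run B
t=8: vr[A=1024/423 B=929536/408155 C=1055488/327631 D=25856/12505 H=512/205] → run D
t=9: vr[A=1024/423 B=929536/408155 C=1055488/327631 D=30976/12505 H=512/205] → run B
t=10: vr[A=1024/423 B=1139456/408155 C=1055488/327631 D=30976/12505 H=512/205] → run A
t=11: vr[A=2048/423 B=1139456/408155 C=1055488/327631 D=30976/12505 H=512/205] → run D
t=12: vr[A=2048/423 B=1139456/408155 C=1055488/327631 D=36096/12505 H=512/205] → run H
t=13: vr[A=2048/423 B=1139456/408155 C=1055488/327631 D=36096/12505 H=768/205] → run B
t=14: vr[A=2048/423 B=1349376/408155 C=1055488/327631 D=36096/12505 H=768/205] → run D
t=15: vr[A=2048/423 B=1349376/408155 C=1055488/327631 D=41216/12505 H=768/205] → run C
t=16: vr[A=2048/423 B=1349376/408155 C=7838464/1638155 D=41216/12505 H=768/205] → run D
t=17: vr[A=2048/423 B=1349376/408155 C=7838464/1638155 D=46336/12505 H=768/205] → run B
t=18: vr[A=2048/423 B=1559296/408155 C=7838464/1638155 D=46336/12505 H=768/205] → run D
t=19: vr[A=2048/423 B=1559296/408155 C=7838464/1638155 D=51456/12505 H=768/205] → run H
t=20: vr[A=2048/423 B=1559296/408155 C=7838464/1638155 D=51456/12505 H=1024/205] → run B
t=21: vr[A=2048/423 B=1769216/408155 C=7838464/1638155 D=51456/12505 H=1024/205] → run D
t=22: vr[A=2048/423 B=1769216/408155 C=7838464/1638155 H=1024/205] → run B
t=23: vr[A=2048/423 B=1979136/408155 C=7838464/1638155 H=1024/205] → run C
t=24: vr[A=2048/423 B=1979136/408155 C=10399488/1638155 H=1024/205] → run A
t=25: vr[A=1024/141 B=1979136/408155 C=10399488/1638155 H=1024/205] → run B
t=26: vr[A=1024/141 C=10399488/1638155 H=1024/205] → run H
t=27: vr[A=1024/141 C=10399488/1638155] → run C
t=28: vr[A=1024/141 C=12960512/1638155] → run A
t=29: vr[A=4096/423 C=12960512/1638155] → run C
t=30: vr[A=4096/423 C=15521536/1638155] → run C
t=31: vr[A=4096/423 C=3616512/327631] → run A
t=32: vr[A=5120/423 C=3616512/327631] → run C
t=33: vr[A=5120/423 C=20643584/1638155] → run A
t=34: vr[A=2048/141 C=20643584/1638155] → run C
t=35: vr[A=2048/141] → run A
t=36: (idle)
t=37: (idle)
t=38: (idle)
t=39: (idle)
t=40: (idle)

completion order = D, B, H, C, A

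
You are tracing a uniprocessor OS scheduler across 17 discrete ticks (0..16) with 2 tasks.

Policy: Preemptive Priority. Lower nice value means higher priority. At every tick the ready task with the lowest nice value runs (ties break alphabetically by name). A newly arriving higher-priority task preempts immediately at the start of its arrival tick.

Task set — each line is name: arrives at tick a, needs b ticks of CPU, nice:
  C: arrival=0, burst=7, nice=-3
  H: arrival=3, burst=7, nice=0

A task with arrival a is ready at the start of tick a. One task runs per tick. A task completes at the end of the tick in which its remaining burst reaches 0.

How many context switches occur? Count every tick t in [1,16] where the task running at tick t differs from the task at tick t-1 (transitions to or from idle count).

t=0: ready={C} → run C
t=1: ready={C} → run C
t=2: ready={C} → run C
t=3: ready={C,H} → run C
t=4: ready={C,H} → run C
t=5: ready={C,H} → run C
t=6: ready={C,H} → run C
t=7: ready={H} → run H
t=8: ready={H} → run H
t=9: ready={H} → run H
t=10: ready={H} → run H
t=11: ready={H} → run H
t=12: ready={H} → run H
t=13: ready={H} → run H
t=14: (idle)
t=15: (idle)
t=16: (idle)

context switches = 2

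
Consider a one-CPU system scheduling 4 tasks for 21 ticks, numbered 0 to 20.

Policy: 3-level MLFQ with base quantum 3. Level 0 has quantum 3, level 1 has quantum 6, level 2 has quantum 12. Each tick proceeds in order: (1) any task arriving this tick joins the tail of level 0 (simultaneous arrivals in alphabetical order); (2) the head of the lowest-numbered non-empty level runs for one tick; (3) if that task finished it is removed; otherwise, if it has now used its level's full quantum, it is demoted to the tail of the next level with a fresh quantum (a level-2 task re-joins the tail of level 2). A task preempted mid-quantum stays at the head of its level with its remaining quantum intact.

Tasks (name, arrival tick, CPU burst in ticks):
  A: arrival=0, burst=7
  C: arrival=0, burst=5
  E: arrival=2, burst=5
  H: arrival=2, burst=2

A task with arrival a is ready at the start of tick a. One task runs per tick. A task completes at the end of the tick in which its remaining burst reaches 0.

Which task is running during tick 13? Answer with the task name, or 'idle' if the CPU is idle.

running at tick 13 = A

t=0: L0/L1/L2 = AC/-/- → run A
t=1: L0/L1/L2 = AC/-/- → run A
t=2: L0/L1/L2 = ACEH/-/- → run A
t=3: L0/L1/L2 = CEH/A/- → run C
t=4: L0/L1/L2 = CEH/A/- → run C
t=5: L0/L1/L2 = CEH/A/- → run C
t=6: L0/L1/L2 = EH/AC/- → run E
t=7: L0/L1/L2 = EH/AC/- → run E
t=8: L0/L1/L2 = EH/AC/- → run E
t=9: L0/L1/L2 = H/ACE/- → run H
t=10: L0/L1/L2 = H/ACE/- → run H
t=11: L0/L1/L2 = -/ACE/- → run A
t=12: L0/L1/L2 = -/ACE/- → run A
t=13: L0/L1/L2 = -/ACE/- → run A
t=14: L0/L1/L2 = -/ACE/- → run A
t=15: L0/L1/L2 = -/CE/- → run C
t=16: L0/L1/L2 = -/CE/- → run C
t=17: L0/L1/L2 = -/E/- → run E
t=18: L0/L1/L2 = -/E/- → run E
t=19: (idle)
t=20: (idle)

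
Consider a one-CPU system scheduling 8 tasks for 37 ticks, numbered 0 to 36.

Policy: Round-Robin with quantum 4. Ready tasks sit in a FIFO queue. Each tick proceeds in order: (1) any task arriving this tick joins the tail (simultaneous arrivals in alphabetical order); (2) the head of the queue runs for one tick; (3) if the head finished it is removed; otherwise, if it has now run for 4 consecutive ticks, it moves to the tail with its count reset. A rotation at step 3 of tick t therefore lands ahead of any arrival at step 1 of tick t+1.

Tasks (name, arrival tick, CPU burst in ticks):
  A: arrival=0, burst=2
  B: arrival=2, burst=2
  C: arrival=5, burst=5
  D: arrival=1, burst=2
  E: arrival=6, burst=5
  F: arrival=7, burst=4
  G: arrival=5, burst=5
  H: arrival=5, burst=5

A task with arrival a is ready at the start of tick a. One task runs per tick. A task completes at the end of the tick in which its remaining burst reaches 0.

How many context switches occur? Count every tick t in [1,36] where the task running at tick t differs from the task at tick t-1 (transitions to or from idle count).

context switches = 12

t=0: queue=[A] q_used=0 → run A
t=1: queue=[A,D] q_used=1 → run A
t=2: queue=[D,B] q_used=0 → run D
t=3: queue=[D,B] q_used=1 → run D
t=4: queue=[B] q_used=0 → run B
t=5: queue=[B,C,G,H] q_used=1 → run B
t=6: queue=[C,G,H,E] q_used=0 → run C
t=7: queue=[C,G,H,E,F] q_used=1 → run C
t=8: queue=[C,G,H,E,F] q_used=2 → run C
t=9: queue=[C,G,H,E,F] q_used=3 → run C
t=10: queue=[G,H,E,F,C] q_used=0 → run G
t=11: queue=[G,H,E,F,C] q_used=1 → run G
t=12: queue=[G,H,E,F,C] q_used=2 → run G
t=13: queue=[G,H,E,F,C] q_used=3 → run G
t=14: queue=[H,E,F,C,G] q_used=0 → run H
t=15: queue=[H,E,F,C,G] q_used=1 → run H
t=16: queue=[H,E,F,C,G] q_used=2 → run H
t=17: queue=[H,E,F,C,G] q_used=3 → run H
t=18: queue=[E,F,C,G,H] q_used=0 → run E
t=19: queue=[E,F,C,G,H] q_used=1 → run E
t=20: queue=[E,F,C,G,H] q_used=2 → run E
t=21: queue=[E,F,C,G,H] q_used=3 → run E
t=22: queue=[F,C,G,H,E] q_used=0 → run F
t=23: queue=[F,C,G,H,E] q_used=1 → run F
t=24: queue=[F,C,G,H,E] q_used=2 → run F
t=25: queue=[F,C,G,H,E] q_used=3 → run F
t=26: queue=[C,G,H,E] q_used=0 → run C
t=27: queue=[G,H,E] q_used=0 → run G
t=28: queue=[H,E] q_used=0 → run H
t=29: queue=[E] q_used=0 → run E
t=30: (idle)
t=31: (idle)
t=32: (idle)
t=33: (idle)
t=34: (idle)
t=35: (idle)
t=36: (idle)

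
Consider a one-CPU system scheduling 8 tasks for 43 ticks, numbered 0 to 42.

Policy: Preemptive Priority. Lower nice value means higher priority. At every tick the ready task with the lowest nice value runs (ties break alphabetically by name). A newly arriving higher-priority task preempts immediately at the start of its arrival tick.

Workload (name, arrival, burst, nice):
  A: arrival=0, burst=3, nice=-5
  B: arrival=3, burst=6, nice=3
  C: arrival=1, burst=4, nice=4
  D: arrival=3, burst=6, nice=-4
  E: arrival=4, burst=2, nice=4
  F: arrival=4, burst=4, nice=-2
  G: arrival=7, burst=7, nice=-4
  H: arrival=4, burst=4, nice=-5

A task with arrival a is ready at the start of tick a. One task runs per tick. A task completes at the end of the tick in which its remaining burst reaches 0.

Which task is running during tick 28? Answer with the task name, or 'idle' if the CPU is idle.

t=0: ready={A} → run A
t=1: ready={A,C} → run A
t=2: ready={A,C} → run A
t=3: ready={B,C,D} → run D
t=4: ready={B,C,D,E,F,H} → run H
t=5: ready={B,C,D,E,F,H} → run H
t=6: ready={B,C,D,E,F,H} → run H
t=7: ready={B,C,D,E,F,G,H} → run H
t=8: ready={B,C,D,E,F,G} → run D
t=9: ready={B,C,D,E,F,G} → run D
t=10: ready={B,C,D,E,F,G} → run D
t=11: ready={B,C,D,E,F,G} → run D
t=12: ready={B,C,D,E,F,G} → run D
t=13: ready={B,C,E,F,G} → run G
t=14: ready={B,C,E,F,G} → run G
t=15: ready={B,C,E,F,G} → run G
t=16: ready={B,C,E,F,G} → run G
t=17: ready={B,C,E,F,G} → run G
t=18: ready={B,C,E,F,G} → run G
t=19: ready={B,C,E,F,G} → run G
t=20: ready={B,C,E,F} → run F
t=21: ready={B,C,E,F} → run F
t=22: ready={B,C,E,F} → run F
t=23: ready={B,C,E,F} → run F
t=24: ready={B,C,E} → run B
t=25: ready={B,C,E} → run B
t=26: ready={B,C,E} → run B
t=27: ready={B,C,E} → run B
t=28: ready={B,C,E} → run B
t=29: ready={B,C,E} → run B
t=30: ready={C,E} → run C
t=31: ready={C,E} → run C
t=32: ready={C,E} → run C
t=33: ready={C,E} → run C
t=34: ready={E} → run E
t=35: ready={E} → run E
t=36: (idle)
t=37: (idle)
t=38: (idle)
t=39: (idle)
t=40: (idle)
t=41: (idle)
t=42: (idle)

running at tick 28 = B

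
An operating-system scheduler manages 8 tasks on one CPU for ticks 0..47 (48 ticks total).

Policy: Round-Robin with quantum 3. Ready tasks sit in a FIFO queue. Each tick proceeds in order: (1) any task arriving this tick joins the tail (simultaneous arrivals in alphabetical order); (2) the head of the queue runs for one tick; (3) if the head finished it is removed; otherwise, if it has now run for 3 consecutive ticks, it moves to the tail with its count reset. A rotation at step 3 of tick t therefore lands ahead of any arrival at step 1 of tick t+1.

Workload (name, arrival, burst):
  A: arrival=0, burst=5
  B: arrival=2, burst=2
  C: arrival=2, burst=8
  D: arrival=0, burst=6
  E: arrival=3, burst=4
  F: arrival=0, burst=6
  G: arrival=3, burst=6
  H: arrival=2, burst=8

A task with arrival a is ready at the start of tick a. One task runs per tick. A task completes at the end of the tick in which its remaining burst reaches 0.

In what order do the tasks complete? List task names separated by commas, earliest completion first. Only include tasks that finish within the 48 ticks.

t=0: queue=[A,D,F] q_used=0 → run A
t=1: queue=[A,D,F] q_used=1 → run A
t=2: queue=[A,D,F,B,C,H] q_used=2 → run A
t=3: queue=[D,F,B,C,H,A,E,G] q_used=0 → run D
t=4: queue=[D,F,B,C,H,A,E,G] q_used=1 → run D
t=5: queue=[D,F,B,C,H,A,E,G] q_used=2 → run D
t=6: queue=[F,B,C,H,A,E,G,D] q_used=0 → run F
t=7: queue=[F,B,C,H,A,E,G,D] q_used=1 → run F
t=8: queue=[F,B,C,H,A,E,G,D] q_used=2 → run F
t=9: queue=[B,C,H,A,E,G,D,F] q_used=0 → run B
t=10: queue=[B,C,H,A,E,G,D,F] q_used=1 → run B
t=11: queue=[C,H,A,E,G,D,F] q_used=0 → run C
t=12: queue=[C,H,A,E,G,D,F] q_used=1 → run C
t=13: queue=[C,H,A,E,G,D,F] q_used=2 → run C
t=14: queue=[H,A,E,G,D,F,C] q_used=0 → run H
t=15: queue=[H,A,E,G,D,F,C] q_used=1 → run H
t=16: queue=[H,A,E,G,D,F,C] q_used=2 → run H
t=17: queue=[A,E,G,D,F,C,H] q_used=0 → run A
t=18: queue=[A,E,G,D,F,C,H] q_used=1 → run A
t=19: queue=[E,G,D,F,C,H] q_used=0 → run E
t=20: queue=[E,G,D,F,C,H] q_used=1 → run E
t=21: queue=[E,G,D,F,C,H] q_used=2 → run E
t=22: queue=[G,D,F,C,H,E] q_used=0 → run G
t=23: queue=[G,D,F,C,H,E] q_used=1 → run G
t=24: queue=[G,D,F,C,H,E] q_used=2 → run G
t=25: queue=[D,F,C,H,E,G] q_used=0 → run D
t=26: queue=[D,F,C,H,E,G] q_used=1 → run D
t=27: queue=[D,F,C,H,E,G] q_used=2 → run D
t=28: queue=[F,C,H,E,G] q_used=0 → run F
t=29: queue=[F,C,H,E,G] q_used=1 → run F
t=30: queue=[F,C,H,E,G] q_used=2 → run F
t=31: queue=[C,H,E,G] q_used=0 → run C
t=32: queue=[C,H,E,G] q_used=1 → run C
t=33: queue=[C,H,E,G] q_used=2 → run C
t=34: queue=[H,E,G,C] q_used=0 → run H
t=35: queue=[H,E,G,C] q_used=1 → run H
t=36: queue=[H,E,G,C] q_used=2 → run H
t=37: queue=[E,G,C,H] q_used=0 → run E
t=38: queue=[G,C,H] q_used=0 → run G
t=39: queue=[G,C,H] q_used=1 → run G
t=40: queue=[G,C,H] q_used=2 → run G
t=41: queue=[C,H] q_used=0 → run C
t=42: queue=[C,H] q_used=1 → run C
t=43: queue=[H] q_used=0 → run H
t=44: queue=[H] q_used=1 → run H
t=45: (idle)
t=46: (idle)
t=47: (idle)

completion order = B, A, D, F, E, G, C, H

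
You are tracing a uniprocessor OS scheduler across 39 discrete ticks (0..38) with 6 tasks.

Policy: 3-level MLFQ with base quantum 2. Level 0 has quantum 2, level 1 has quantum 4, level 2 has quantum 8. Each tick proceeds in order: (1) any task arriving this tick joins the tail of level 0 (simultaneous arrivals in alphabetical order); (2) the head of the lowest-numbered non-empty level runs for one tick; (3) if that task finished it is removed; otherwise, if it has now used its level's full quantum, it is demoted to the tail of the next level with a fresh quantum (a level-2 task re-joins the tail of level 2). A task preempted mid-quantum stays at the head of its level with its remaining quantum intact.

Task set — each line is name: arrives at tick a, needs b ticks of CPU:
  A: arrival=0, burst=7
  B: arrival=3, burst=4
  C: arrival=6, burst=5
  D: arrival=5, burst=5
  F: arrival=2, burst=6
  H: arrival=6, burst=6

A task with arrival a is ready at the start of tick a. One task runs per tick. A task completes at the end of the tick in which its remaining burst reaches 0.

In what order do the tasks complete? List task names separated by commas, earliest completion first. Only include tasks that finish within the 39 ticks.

t=0: L0/L1/L2 = A/-/- → run A
t=1: L0/L1/L2 = A/-/- → run A
t=2: L0/L1/L2 = F/A/- → run F
t=3: L0/L1/L2 = FB/A/- → run F
t=4: L0/L1/L2 = B/AF/- → run B
t=5: L0/L1/L2 = BD/AF/- → run B
t=6: L0/L1/L2 = DCH/AFB/- → run D
t=7: L0/L1/L2 = DCH/AFB/- → run D
t=8: L0/L1/L2 = CH/AFBD/- → run C
t=9: L0/L1/L2 = CH/AFBD/- → run C
t=10: L0/L1/L2 = H/AFBDC/- → run H
t=11: L0/L1/L2 = H/AFBDC/- → run H
t=12: L0/L1/L2 = -/AFBDCH/- → run A
t=13: L0/L1/L2 = -/AFBDCH/- → run A
t=14: L0/L1/L2 = -/AFBDCH/- → run A
t=15: L0/L1/L2 = -/AFBDCH/- → run A
t=16: L0/L1/L2 = -/FBDCH/A → run F
t=17: L0/L1/L2 = -/FBDCH/A → run F
t=18: L0/L1/L2 = -/FBDCH/A → run F
t=19: L0/L1/L2 = -/FBDCH/A → run F
t=20: L0/L1/L2 = -/BDCH/A → run B
t=21: L0/L1/L2 = -/BDCH/A → run B
t=22: L0/L1/L2 = -/DCH/A → run D
t=23: L0/L1/L2 = -/DCH/A → run D
t=24: L0/L1/L2 = -/DCH/A → run D
t=25: L0/L1/L2 = -/CH/A → run C
t=26: L0/L1/L2 = -/CH/A → run C
t=27: L0/L1/L2 = -/CH/A → run C
t=28: L0/L1/L2 = -/H/A → run H
t=29: L0/L1/L2 = -/H/A → run H
t=30: L0/L1/L2 = -/H/A → run H
t=31: L0/L1/L2 = -/H/A → run H
t=32: L0/L1/L2 = -/-/A → run A
t=33: (idle)
t=34: (idle)
t=35: (idle)
t=36: (idle)
t=37: (idle)
t=38: (idle)

completion order = F, B, D, C, H, A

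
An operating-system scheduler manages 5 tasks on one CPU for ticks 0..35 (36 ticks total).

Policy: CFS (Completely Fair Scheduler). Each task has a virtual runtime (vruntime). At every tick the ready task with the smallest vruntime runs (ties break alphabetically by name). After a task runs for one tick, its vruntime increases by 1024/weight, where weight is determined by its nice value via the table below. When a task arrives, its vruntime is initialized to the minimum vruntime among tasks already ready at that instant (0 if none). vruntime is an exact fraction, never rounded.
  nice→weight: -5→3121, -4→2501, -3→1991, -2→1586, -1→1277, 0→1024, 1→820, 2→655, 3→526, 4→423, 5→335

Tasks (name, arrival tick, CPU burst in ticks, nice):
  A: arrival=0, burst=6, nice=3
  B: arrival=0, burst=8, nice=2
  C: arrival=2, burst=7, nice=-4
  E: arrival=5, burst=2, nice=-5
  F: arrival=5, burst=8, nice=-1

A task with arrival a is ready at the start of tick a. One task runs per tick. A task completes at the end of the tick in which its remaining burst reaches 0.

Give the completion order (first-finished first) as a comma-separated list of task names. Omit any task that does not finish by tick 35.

completion order = E, C, F, A, B

t=0: vr[A=0 B=0] → run A
t=1: vr[A=512/263 B=0] → run B
t=2: vr[A=512/263 B=1024/655 C=1024/655] → run B
t=3: vr[A=512/263 B=2048/655 C=1024/655] → run C
t=4: vr[A=512/263 B=2048/655 C=3231744/1638155] → run A
t=5: vr[A=1024/263 B=2048/655 C=3231744/1638155 E=3231744/1638155 F=3231744/1638155] → run C
t=6: vr[A=1024/263 B=2048/655 C=3902464/1638155 E=3231744/1638155 F=3231744/1638155] → run E
t=7: vr[A=1024/263 B=2048/655 C=3902464/1638155 E=11763743744/5112681755 F=3231744/1638155] → run F
t=8: vr[A=1024/263 B=2048/655 C=3902464/1638155 E=11763743744/5112681755 F=5804407808/2091923935] → run E
t=9: vr[A=1024/263 B=2048/655 C=3902464/1638155 F=5804407808/2091923935] → run C
t=10: vr[A=1024/263 B=2048/655 C=4573184/1638155 F=5804407808/2091923935] → run F
t=11: vr[A=1024/263 B=2048/655 C=4573184/1638155 F=7481878528/2091923935] → run C
t=12: vr[A=1024/263 B=2048/655 C=5243904/1638155 F=7481878528/2091923935] → run B
t=13: vr[A=1024/263 B=3072/655 C=5243904/1638155 F=7481878528/2091923935] → run C
t=14: vr[A=1024/263 B=3072/655 C=5914624/1638155 F=7481878528/2091923935] → run F
t=15: vr[A=1024/263 B=3072/655 C=5914624/1638155 F=9159349248/2091923935] → run C
t=16: vr[A=1024/263 B=3072/655 C=6585344/1638155 F=9159349248/2091923935] → run A
t=17: vr[A=1536/263 B=3072/655 C=6585344/1638155 F=9159349248/2091923935] → run C
t=18: vr[A=1536/263 B=3072/655 F=9159349248/2091923935] → run F
t=19: vr[A=1536/263 B=3072/655 F=10836819968/2091923935] → run B
t=20: vr[A=1536/263 B=4096/655 F=10836819968/2091923935] → run F
t=21: vr[A=1536/263 B=4096/655 F=12514290688/2091923935] → run A
t=22: vr[A=2048/263 B=4096/655 F=12514290688/2091923935] → run F
t=23: vr[A=2048/263 B=4096/655 F=14191761408/2091923935] → run B
t=24: vr[A=2048/263 B=1024/131 F=14191761408/2091923935] → run F
t=25: vr[A=2048/263 B=1024/131 F=15869232128/2091923935] → run F
t=26: vr[A=2048/263 B=1024/131] → run A
t=27: vr[A=2560/263 B=1024/131] → run B
t=28: vr[A=2560/263 B=6144/655] → run B
t=29: vr[A=2560/263 B=7168/655] → run A
t=30: vr[B=7168/655] → run B
t=31: (idle)
t=32: (idle)
t=33: (idle)
t=34: (idle)
t=35: (idle)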